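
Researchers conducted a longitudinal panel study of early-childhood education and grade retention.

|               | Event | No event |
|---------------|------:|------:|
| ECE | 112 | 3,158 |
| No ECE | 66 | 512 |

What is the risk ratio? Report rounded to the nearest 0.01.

Cells: a = 112, b = 3158, c = 66, d = 512.
Risk in exposed = 112/3270 = 0.03425; risk in unexposed = 66/578 = 0.11419.
RR = 0.03425 / 0.11419 = 0.29995
The risk is 70% lower among the exposed than among the unexposed.

0.30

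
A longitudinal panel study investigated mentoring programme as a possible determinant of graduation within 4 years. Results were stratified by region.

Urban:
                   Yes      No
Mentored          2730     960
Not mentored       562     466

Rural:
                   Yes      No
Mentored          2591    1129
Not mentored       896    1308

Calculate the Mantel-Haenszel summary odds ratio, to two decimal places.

OR_MH = Σ(aᵢdᵢ/nᵢ) / Σ(bᵢcᵢ/nᵢ), where nᵢ is the stratum total.
Stratum 1 (Urban): n = 4718; a·d/n = 2730·466/4718 = 269.6439; b·c/n = 960·562/4718 = 114.3535
Stratum 2 (Rural): n = 5924; a·d/n = 2591·1308/5924 = 572.0844; b·c/n = 1129·896/5924 = 170.7603
OR_MH = (269.6439 + 572.0844) / (114.3535 + 170.7603) = 841.7283 / 285.1138 = 2.95225

2.95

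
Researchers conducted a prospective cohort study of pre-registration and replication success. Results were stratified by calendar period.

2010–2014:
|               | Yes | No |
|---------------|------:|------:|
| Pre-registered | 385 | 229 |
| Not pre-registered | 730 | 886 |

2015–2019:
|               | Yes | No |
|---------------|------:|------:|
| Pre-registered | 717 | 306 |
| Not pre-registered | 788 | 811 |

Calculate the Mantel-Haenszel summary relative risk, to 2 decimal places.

1.41

RR_MH = Σ(aᵢ·n₀ᵢ/nᵢ) / Σ(cᵢ·n₁ᵢ/nᵢ), with n₁ᵢ = aᵢ+bᵢ (exposed), n₀ᵢ = cᵢ+dᵢ (unexposed), nᵢ = n₁ᵢ+n₀ᵢ.
Stratum 1 (2010–2014): n₁ = 614, n₀ = 1616, n = 2230; a·n₀/n = 385·1616/2230 = 278.9955; c·n₁/n = 730·614/2230 = 200.9955
Stratum 2 (2015–2019): n₁ = 1023, n₀ = 1599, n = 2622; a·n₀/n = 717·1599/2622 = 437.2551; c·n₁/n = 788·1023/2622 = 307.4462
RR_MH = (278.9955 + 437.2551) / (200.9955 + 307.4462) = 716.2507 / 508.4417 = 1.40872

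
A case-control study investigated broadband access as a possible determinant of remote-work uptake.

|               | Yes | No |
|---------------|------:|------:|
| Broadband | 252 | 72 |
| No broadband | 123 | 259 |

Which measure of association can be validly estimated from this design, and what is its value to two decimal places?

7.37

Cells: a = 252, b = 72, c = 123, d = 259.
This is a case-control study: participants were sampled on outcome status, so risks in the source population cannot be estimated directly — relative risk is not valid here. The odds ratio is the appropriate measure.
OR = (a·d)/(b·c) = (252 × 259) / (72 × 123) = 65268 / 8856 = 7.36992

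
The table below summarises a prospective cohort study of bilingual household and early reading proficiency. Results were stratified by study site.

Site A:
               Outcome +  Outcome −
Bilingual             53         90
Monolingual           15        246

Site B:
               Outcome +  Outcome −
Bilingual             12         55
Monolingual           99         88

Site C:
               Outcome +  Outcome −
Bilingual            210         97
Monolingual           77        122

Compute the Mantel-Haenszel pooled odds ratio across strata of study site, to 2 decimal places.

OR_MH = Σ(aᵢdᵢ/nᵢ) / Σ(bᵢcᵢ/nᵢ), where nᵢ is the stratum total.
Stratum 1 (Site A): n = 404; a·d/n = 53·246/404 = 32.2723; b·c/n = 90·15/404 = 3.3416
Stratum 2 (Site B): n = 254; a·d/n = 12·88/254 = 4.1575; b·c/n = 55·99/254 = 21.4370
Stratum 3 (Site C): n = 506; a·d/n = 210·122/506 = 50.6324; b·c/n = 97·77/506 = 14.7609
OR_MH = (32.2723 + 4.1575 + 50.6324) / (3.3416 + 21.4370 + 14.7609) = 87.0622 / 39.5395 = 2.20191

2.20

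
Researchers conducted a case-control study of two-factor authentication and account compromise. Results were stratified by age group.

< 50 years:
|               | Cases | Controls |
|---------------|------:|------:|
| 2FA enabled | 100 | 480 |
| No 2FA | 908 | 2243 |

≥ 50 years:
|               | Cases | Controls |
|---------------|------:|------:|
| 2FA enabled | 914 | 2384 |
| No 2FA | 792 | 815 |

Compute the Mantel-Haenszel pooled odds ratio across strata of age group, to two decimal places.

0.42

OR_MH = Σ(aᵢdᵢ/nᵢ) / Σ(bᵢcᵢ/nᵢ), where nᵢ is the stratum total.
Stratum 1 (< 50 years): n = 3731; a·d/n = 100·2243/3731 = 60.1179; b·c/n = 480·908/3731 = 116.8159
Stratum 2 (≥ 50 years): n = 4905; a·d/n = 914·815/4905 = 151.8675; b·c/n = 2384·792/4905 = 384.9394
OR_MH = (60.1179 + 151.8675) / (116.8159 + 384.9394) = 211.9854 / 501.7553 = 0.42249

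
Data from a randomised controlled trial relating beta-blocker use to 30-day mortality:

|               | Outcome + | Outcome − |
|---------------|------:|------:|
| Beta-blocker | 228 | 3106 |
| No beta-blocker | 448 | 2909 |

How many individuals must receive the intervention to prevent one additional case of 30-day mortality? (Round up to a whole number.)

Risk in treated group = 228/3334 = 0.06839; risk in control = 448/3357 = 0.13345.
Absolute risk reduction = 0.13345 − 0.06839 = 0.06507
NNT = 1 / ARR = 1 / 0.06507 = 15.369 → round up → 16

16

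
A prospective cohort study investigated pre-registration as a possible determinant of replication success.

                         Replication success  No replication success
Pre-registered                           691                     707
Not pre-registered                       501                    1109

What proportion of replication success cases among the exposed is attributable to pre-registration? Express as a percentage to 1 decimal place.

37.0

Cells: a = 691, b = 707, c = 501, d = 1109.
Risk in exposed = 691/1398 = 0.49428; risk in unexposed = 501/1610 = 0.31118.
RR = 0.49428/0.31118 = 1.58840
AR% = (RR − 1)/RR × 100 = (1.58840 − 1)/1.58840 × 100 = 37.0434%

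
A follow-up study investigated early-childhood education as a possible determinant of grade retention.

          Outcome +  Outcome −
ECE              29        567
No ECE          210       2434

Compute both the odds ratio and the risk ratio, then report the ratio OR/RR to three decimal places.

Cells: a = 29, b = 567, c = 210, d = 2434.
OR = (29·2434)/(567·210) = 70586/119070 = 0.59281
Risk in exposed = 29/596 = 0.04866; risk in unexposed = 210/2644 = 0.07943; RR = 0.61262
OR/RR = 0.59281 / 0.61262 = 0.96766
The outcome is rare in both groups, so OR ≈ RR (ratio near 1).

0.968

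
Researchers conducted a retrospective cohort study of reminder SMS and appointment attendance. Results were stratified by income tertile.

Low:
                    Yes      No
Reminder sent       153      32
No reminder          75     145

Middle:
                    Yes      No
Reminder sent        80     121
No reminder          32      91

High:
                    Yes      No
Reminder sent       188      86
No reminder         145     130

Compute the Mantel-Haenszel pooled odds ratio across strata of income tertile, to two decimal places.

3.00

OR_MH = Σ(aᵢdᵢ/nᵢ) / Σ(bᵢcᵢ/nᵢ), where nᵢ is the stratum total.
Stratum 1 (Low): n = 405; a·d/n = 153·145/405 = 54.7778; b·c/n = 32·75/405 = 5.9259
Stratum 2 (Middle): n = 324; a·d/n = 80·91/324 = 22.4691; b·c/n = 121·32/324 = 11.9506
Stratum 3 (High): n = 549; a·d/n = 188·130/549 = 44.5173; b·c/n = 86·145/549 = 22.7140
OR_MH = (54.7778 + 22.4691 + 44.5173) / (5.9259 + 11.9506 + 22.7140) = 121.7642 / 40.5906 = 2.99982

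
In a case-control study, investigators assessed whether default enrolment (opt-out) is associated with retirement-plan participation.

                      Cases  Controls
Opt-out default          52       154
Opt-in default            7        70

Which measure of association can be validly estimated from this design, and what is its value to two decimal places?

Cells: a = 52, b = 154, c = 7, d = 70.
This is a case-control study: participants were sampled on outcome status, so risks in the source population cannot be estimated directly — relative risk is not valid here. The odds ratio is the appropriate measure.
OR = (a·d)/(b·c) = (52 × 70) / (154 × 7) = 3640 / 1078 = 3.37662

3.38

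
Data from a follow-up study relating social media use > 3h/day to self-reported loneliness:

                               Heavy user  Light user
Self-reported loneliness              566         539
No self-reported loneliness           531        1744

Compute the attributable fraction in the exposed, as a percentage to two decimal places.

54.24

Reading the table with exposure as columns: a = 566 (Heavy user, case), b = 531 (Heavy user, non-case), c = 539 (Light user, case), d = 1744.
Risk in exposed = 566/1097 = 0.51595; risk in unexposed = 539/2283 = 0.23609.
RR = 0.51595/0.23609 = 2.18538
AR% = (RR − 1)/RR × 100 = (2.18538 − 1)/2.18538 × 100 = 54.2414%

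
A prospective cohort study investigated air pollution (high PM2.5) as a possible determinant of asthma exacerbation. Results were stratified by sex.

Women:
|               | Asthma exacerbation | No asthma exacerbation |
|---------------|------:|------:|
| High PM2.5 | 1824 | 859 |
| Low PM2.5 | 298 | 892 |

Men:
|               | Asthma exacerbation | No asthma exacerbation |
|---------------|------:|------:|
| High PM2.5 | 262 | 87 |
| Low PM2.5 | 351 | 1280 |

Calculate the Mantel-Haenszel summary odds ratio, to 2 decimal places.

7.23

OR_MH = Σ(aᵢdᵢ/nᵢ) / Σ(bᵢcᵢ/nᵢ), where nᵢ is the stratum total.
Stratum 1 (Women): n = 3873; a·d/n = 1824·892/3873 = 420.0899; b·c/n = 859·298/3873 = 66.0940
Stratum 2 (Men): n = 1980; a·d/n = 262·1280/1980 = 169.3737; b·c/n = 87·351/1980 = 15.4227
OR_MH = (420.0899 + 169.3737) / (66.0940 + 15.4227) = 589.4636 / 81.5167 = 7.23120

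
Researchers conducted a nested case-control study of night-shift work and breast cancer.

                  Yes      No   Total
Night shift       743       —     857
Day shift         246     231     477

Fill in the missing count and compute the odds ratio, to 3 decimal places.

The missing cell is in the exposed row: 857 − 743 = 114.
So a = 743, b = 114, c = 246, d = 231.
OR = (a·d)/(b·c) = (743 × 231) / (114 × 246) = 171633 / 28044 = 6.12013

6.120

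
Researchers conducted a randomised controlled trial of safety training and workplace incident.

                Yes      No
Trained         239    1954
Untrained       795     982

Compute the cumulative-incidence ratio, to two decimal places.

Cells: a = 239, b = 1954, c = 795, d = 982.
Risk in exposed = 239/2193 = 0.10898; risk in unexposed = 795/1777 = 0.44738.
RR = 0.10898 / 0.44738 = 0.24360
The risk is 76% lower among the exposed than among the unexposed.

0.24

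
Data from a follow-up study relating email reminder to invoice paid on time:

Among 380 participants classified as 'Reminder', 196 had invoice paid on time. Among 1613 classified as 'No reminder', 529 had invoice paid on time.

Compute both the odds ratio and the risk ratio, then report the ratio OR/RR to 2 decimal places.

From the description: a = 196, b = 184, c = 529, d = 1084.
OR = (196·1084)/(184·529) = 212464/97336 = 2.18279
Risk in exposed = 196/380 = 0.51579; risk in unexposed = 529/1613 = 0.32796; RR = 1.57272
OR/RR = 2.18279 / 1.57272 = 1.38791
The outcome is not rare, so the OR lies further from 1 than the RR.

1.39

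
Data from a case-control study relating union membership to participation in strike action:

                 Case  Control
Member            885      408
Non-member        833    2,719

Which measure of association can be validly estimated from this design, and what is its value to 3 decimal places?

7.080

Cells: a = 885, b = 408, c = 833, d = 2719.
This is a case-control study: participants were sampled on outcome status, so risks in the source population cannot be estimated directly — relative risk is not valid here. The odds ratio is the appropriate measure.
OR = (a·d)/(b·c) = (885 × 2719) / (408 × 833) = 2406315 / 339864 = 7.08023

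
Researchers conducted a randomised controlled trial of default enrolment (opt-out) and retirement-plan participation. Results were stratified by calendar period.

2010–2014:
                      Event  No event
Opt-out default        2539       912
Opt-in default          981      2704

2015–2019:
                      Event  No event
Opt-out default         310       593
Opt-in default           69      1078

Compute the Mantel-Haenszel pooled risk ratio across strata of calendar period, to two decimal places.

2.94

RR_MH = Σ(aᵢ·n₀ᵢ/nᵢ) / Σ(cᵢ·n₁ᵢ/nᵢ), with n₁ᵢ = aᵢ+bᵢ (exposed), n₀ᵢ = cᵢ+dᵢ (unexposed), nᵢ = n₁ᵢ+n₀ᵢ.
Stratum 1 (2010–2014): n₁ = 3451, n₀ = 3685, n = 7136; a·n₀/n = 2539·3685/7136 = 1311.1288; c·n₁/n = 981·3451/7136 = 474.4158
Stratum 2 (2015–2019): n₁ = 903, n₀ = 1147, n = 2050; a·n₀/n = 310·1147/2050 = 173.4488; c·n₁/n = 69·903/2050 = 30.3937
RR_MH = (1311.1288 + 173.4488) / (474.4158 + 30.3937) = 1484.5776 / 504.8094 = 2.94087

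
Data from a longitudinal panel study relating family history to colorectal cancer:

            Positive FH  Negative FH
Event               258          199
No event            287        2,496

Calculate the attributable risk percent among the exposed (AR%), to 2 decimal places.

84.40

Reading the table with exposure as columns: a = 258 (Positive FH, case), b = 287 (Positive FH, non-case), c = 199 (Negative FH, case), d = 2496.
Risk in exposed = 258/545 = 0.47339; risk in unexposed = 199/2695 = 0.07384.
RR = 0.47339/0.07384 = 6.41105
AR% = (RR − 1)/RR × 100 = (6.41105 − 1)/6.41105 × 100 = 84.4019%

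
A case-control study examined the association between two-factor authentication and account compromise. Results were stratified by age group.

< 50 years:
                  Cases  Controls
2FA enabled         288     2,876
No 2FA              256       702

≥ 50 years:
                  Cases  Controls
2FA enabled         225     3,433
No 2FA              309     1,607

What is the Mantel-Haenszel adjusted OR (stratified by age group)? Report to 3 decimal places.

0.309

OR_MH = Σ(aᵢdᵢ/nᵢ) / Σ(bᵢcᵢ/nᵢ), where nᵢ is the stratum total.
Stratum 1 (< 50 years): n = 4122; a·d/n = 288·702/4122 = 49.0480; b·c/n = 2876·256/4122 = 178.6162
Stratum 2 (≥ 50 years): n = 5574; a·d/n = 225·1607/5574 = 64.8681; b·c/n = 3433·309/5574 = 190.3116
OR_MH = (49.0480 + 64.8681) / (178.6162 + 190.3116) = 113.9162 / 368.9278 = 0.30878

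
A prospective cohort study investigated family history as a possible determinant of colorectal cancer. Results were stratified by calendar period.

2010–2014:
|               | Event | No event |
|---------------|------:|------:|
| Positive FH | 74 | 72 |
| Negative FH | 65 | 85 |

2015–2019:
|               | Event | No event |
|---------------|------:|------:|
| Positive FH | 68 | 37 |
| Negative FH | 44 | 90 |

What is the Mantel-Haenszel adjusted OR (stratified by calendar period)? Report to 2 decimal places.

2.07

OR_MH = Σ(aᵢdᵢ/nᵢ) / Σ(bᵢcᵢ/nᵢ), where nᵢ is the stratum total.
Stratum 1 (2010–2014): n = 296; a·d/n = 74·85/296 = 21.2500; b·c/n = 72·65/296 = 15.8108
Stratum 2 (2015–2019): n = 239; a·d/n = 68·90/239 = 25.6067; b·c/n = 37·44/239 = 6.8117
OR_MH = (21.2500 + 25.6067) / (15.8108 + 6.8117) = 46.8567 / 22.6225 = 2.07124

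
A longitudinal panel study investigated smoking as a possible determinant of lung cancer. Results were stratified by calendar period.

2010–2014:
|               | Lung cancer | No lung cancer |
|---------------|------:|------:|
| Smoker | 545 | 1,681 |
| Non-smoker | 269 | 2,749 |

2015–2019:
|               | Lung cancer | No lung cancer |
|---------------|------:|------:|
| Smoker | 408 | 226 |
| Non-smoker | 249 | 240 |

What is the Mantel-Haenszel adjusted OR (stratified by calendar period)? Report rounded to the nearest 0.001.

OR_MH = Σ(aᵢdᵢ/nᵢ) / Σ(bᵢcᵢ/nᵢ), where nᵢ is the stratum total.
Stratum 1 (2010–2014): n = 5244; a·d/n = 545·2749/5244 = 285.6989; b·c/n = 1681·269/5244 = 86.2298
Stratum 2 (2015–2019): n = 1123; a·d/n = 408·240/1123 = 87.1950; b·c/n = 226·249/1123 = 50.1104
OR_MH = (285.6989 + 87.1950) / (86.2298 + 50.1104) = 372.8939 / 136.3402 = 2.73503

2.735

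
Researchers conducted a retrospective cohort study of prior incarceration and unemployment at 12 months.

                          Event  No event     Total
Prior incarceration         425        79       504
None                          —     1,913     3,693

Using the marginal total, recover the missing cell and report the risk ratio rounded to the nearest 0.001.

The missing cell is in the unexposed row: 3693 − 1913 = 1780.
So a = 425, b = 79, c = 1780, d = 1913.
RR = [a/(a+b)] / [c/(c+d)] = (425/504) / (1780/3693) = 0.84325/0.48199 = 1.74952

1.750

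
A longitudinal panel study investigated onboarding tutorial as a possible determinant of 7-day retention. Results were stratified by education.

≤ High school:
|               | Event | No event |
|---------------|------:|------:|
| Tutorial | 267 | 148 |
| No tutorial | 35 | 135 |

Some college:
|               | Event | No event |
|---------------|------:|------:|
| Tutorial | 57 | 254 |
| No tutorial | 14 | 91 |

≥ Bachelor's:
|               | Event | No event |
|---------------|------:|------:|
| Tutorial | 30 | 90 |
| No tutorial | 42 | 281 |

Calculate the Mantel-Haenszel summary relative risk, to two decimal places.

2.44

RR_MH = Σ(aᵢ·n₀ᵢ/nᵢ) / Σ(cᵢ·n₁ᵢ/nᵢ), with n₁ᵢ = aᵢ+bᵢ (exposed), n₀ᵢ = cᵢ+dᵢ (unexposed), nᵢ = n₁ᵢ+n₀ᵢ.
Stratum 1 (≤ High school): n₁ = 415, n₀ = 170, n = 585; a·n₀/n = 267·170/585 = 77.5897; c·n₁/n = 35·415/585 = 24.8291
Stratum 2 (Some college): n₁ = 311, n₀ = 105, n = 416; a·n₀/n = 57·105/416 = 14.3870; c·n₁/n = 14·311/416 = 10.4663
Stratum 3 (≥ Bachelor's): n₁ = 120, n₀ = 323, n = 443; a·n₀/n = 30·323/443 = 21.8736; c·n₁/n = 42·120/443 = 11.3770
RR_MH = (77.5897 + 14.3870 + 21.8736) / (24.8291 + 10.4663 + 11.3770) = 113.8504 / 46.6724 = 2.43935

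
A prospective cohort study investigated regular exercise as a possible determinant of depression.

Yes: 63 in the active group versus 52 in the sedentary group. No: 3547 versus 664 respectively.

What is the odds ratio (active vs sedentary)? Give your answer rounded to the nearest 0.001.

From the description: a = 63, b = 3547, c = 52, d = 664.
OR = (a·d)/(b·c) = (63 × 664) / (3547 × 52) = 41832 / 184444 = 0.22680
Exposure is associated with lower odds of depression (OR = 0.23 < 1).

0.227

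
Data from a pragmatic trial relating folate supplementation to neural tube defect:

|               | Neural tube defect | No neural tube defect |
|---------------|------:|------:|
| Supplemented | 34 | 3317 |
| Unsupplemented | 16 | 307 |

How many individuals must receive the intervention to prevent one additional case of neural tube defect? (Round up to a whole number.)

Risk in treated group = 34/3351 = 0.01015; risk in control = 16/323 = 0.04954.
Absolute risk reduction = 0.04954 − 0.01015 = 0.03939
NNT = 1 / ARR = 1 / 0.03939 = 25.388 → round up → 26

26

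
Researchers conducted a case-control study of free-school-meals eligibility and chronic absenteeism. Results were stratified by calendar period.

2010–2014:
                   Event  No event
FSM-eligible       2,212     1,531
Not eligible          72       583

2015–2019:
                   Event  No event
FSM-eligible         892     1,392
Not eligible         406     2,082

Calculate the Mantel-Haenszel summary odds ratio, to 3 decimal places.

OR_MH = Σ(aᵢdᵢ/nᵢ) / Σ(bᵢcᵢ/nᵢ), where nᵢ is the stratum total.
Stratum 1 (2010–2014): n = 4398; a·d/n = 2212·583/4398 = 293.2233; b·c/n = 1531·72/4398 = 25.0641
Stratum 2 (2015–2019): n = 4772; a·d/n = 892·2082/4772 = 389.1752; b·c/n = 1392·406/4772 = 118.4308
OR_MH = (293.2233 + 389.1752) / (25.0641 + 118.4308) = 682.3985 / 143.4950 = 4.75556

4.756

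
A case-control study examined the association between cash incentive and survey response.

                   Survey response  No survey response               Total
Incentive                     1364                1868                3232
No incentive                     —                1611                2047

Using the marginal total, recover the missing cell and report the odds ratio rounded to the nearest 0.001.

The missing cell is in the unexposed row: 2047 − 1611 = 436.
So a = 1364, b = 1868, c = 436, d = 1611.
OR = (a·d)/(b·c) = (1364 × 1611) / (1868 × 436) = 2197404 / 814448 = 2.69803

2.698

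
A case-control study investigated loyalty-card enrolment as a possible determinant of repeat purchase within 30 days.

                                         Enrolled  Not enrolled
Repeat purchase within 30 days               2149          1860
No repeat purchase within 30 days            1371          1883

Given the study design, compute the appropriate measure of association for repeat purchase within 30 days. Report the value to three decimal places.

1.587

Reading the table with exposure as columns: a = 2149 (Enrolled, case), b = 1371 (Enrolled, non-case), c = 1860 (Not enrolled, case), d = 1883.
This is a case-control study: participants were sampled on outcome status, so risks in the source population cannot be estimated directly — relative risk is not valid here. The odds ratio is the appropriate measure.
OR = (a·d)/(b·c) = (2149 × 1883) / (1371 × 1860) = 4046567 / 2550060 = 1.58685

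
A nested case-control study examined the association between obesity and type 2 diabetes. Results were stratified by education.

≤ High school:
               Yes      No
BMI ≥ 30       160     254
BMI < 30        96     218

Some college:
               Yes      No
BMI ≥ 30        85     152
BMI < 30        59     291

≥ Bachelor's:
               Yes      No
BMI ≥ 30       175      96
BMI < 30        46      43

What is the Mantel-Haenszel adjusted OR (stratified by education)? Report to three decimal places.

OR_MH = Σ(aᵢdᵢ/nᵢ) / Σ(bᵢcᵢ/nᵢ), where nᵢ is the stratum total.
Stratum 1 (≤ High school): n = 728; a·d/n = 160·218/728 = 47.9121; b·c/n = 254·96/728 = 33.4945
Stratum 2 (Some college): n = 587; a·d/n = 85·291/587 = 42.1380; b·c/n = 152·59/587 = 15.2777
Stratum 3 (≥ Bachelor's): n = 360; a·d/n = 175·43/360 = 20.9028; b·c/n = 96·46/360 = 12.2667
OR_MH = (47.9121 + 42.1380 + 20.9028) / (33.4945 + 15.2777 + 12.2667) = 110.9529 / 61.0389 = 1.81774

1.818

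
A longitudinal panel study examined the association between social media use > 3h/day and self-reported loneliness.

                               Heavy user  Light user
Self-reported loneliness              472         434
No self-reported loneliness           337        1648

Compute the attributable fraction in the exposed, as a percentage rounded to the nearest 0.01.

Reading the table with exposure as columns: a = 472 (Heavy user, case), b = 337 (Heavy user, non-case), c = 434 (Light user, case), d = 1648.
Risk in exposed = 472/809 = 0.58344; risk in unexposed = 434/2082 = 0.20845.
RR = 0.58344/0.20845 = 2.79888
AR% = (RR − 1)/RR × 100 = (2.79888 − 1)/2.79888 × 100 = 64.2714%

64.27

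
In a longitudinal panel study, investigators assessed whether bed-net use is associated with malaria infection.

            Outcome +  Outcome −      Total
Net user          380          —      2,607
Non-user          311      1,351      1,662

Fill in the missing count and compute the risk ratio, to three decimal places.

The missing cell is in the exposed row: 2607 − 380 = 2227.
So a = 380, b = 2227, c = 311, d = 1351.
RR = [a/(a+b)] / [c/(c+d)] = (380/2607) / (311/1662) = 0.14576/0.18712 = 0.77896

0.779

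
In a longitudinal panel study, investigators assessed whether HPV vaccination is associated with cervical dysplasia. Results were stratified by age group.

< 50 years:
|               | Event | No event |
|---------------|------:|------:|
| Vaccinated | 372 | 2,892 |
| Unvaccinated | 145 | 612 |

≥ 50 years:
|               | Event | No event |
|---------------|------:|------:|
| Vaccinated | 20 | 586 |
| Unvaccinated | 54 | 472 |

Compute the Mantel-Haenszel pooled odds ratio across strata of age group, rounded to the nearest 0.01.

OR_MH = Σ(aᵢdᵢ/nᵢ) / Σ(bᵢcᵢ/nᵢ), where nᵢ is the stratum total.
Stratum 1 (< 50 years): n = 4021; a·d/n = 372·612/4021 = 56.6188; b·c/n = 2892·145/4021 = 104.2875
Stratum 2 (≥ 50 years): n = 1132; a·d/n = 20·472/1132 = 8.3392; b·c/n = 586·54/1132 = 27.9541
OR_MH = (56.6188 + 8.3392) / (104.2875 + 27.9541) = 64.9580 / 132.2416 = 0.49121

0.49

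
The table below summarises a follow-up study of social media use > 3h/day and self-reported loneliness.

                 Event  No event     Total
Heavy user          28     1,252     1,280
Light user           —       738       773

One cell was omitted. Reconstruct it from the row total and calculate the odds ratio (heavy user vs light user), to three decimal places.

The missing cell is in the unexposed row: 773 − 738 = 35.
So a = 28, b = 1252, c = 35, d = 738.
OR = (a·d)/(b·c) = (28 × 738) / (1252 × 35) = 20664 / 43820 = 0.47157

0.472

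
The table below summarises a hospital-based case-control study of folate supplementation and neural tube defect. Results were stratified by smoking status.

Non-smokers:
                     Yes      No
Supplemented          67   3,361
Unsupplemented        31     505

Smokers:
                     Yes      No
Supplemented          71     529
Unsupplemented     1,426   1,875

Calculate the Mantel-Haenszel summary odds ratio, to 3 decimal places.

0.194

OR_MH = Σ(aᵢdᵢ/nᵢ) / Σ(bᵢcᵢ/nᵢ), where nᵢ is the stratum total.
Stratum 1 (Non-smokers): n = 3964; a·d/n = 67·505/3964 = 8.5356; b·c/n = 3361·31/3964 = 26.2843
Stratum 2 (Smokers): n = 3901; a·d/n = 71·1875/3901 = 34.1259; b·c/n = 529·1426/3901 = 193.3745
OR_MH = (8.5356 + 34.1259) / (26.2843 + 193.3745) = 42.6614 / 219.6588 = 0.19422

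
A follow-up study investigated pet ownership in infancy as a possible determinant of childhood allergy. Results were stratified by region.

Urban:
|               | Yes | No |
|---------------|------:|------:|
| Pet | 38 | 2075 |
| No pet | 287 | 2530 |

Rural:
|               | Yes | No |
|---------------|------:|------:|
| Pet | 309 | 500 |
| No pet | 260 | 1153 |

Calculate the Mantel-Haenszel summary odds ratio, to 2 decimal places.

1.00

OR_MH = Σ(aᵢdᵢ/nᵢ) / Σ(bᵢcᵢ/nᵢ), where nᵢ is the stratum total.
Stratum 1 (Urban): n = 4930; a·d/n = 38·2530/4930 = 19.5010; b·c/n = 2075·287/4930 = 120.7961
Stratum 2 (Rural): n = 2222; a·d/n = 309·1153/2222 = 160.3407; b·c/n = 500·260/2222 = 58.5059
OR_MH = (19.5010 + 160.3407) / (120.7961 + 58.5059) = 179.8417 / 179.3020 = 1.00301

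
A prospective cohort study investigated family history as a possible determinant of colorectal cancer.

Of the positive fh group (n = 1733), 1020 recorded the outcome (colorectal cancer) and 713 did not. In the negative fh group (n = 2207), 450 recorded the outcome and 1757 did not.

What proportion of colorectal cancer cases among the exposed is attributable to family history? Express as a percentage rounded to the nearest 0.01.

65.36

From the description: a = 1020, b = 713, c = 450, d = 1757.
Risk in exposed = 1020/1733 = 0.58857; risk in unexposed = 450/2207 = 0.20390.
RR = 0.58857/0.20390 = 2.88663
AR% = (RR − 1)/RR × 100 = (2.88663 − 1)/2.88663 × 100 = 65.3576%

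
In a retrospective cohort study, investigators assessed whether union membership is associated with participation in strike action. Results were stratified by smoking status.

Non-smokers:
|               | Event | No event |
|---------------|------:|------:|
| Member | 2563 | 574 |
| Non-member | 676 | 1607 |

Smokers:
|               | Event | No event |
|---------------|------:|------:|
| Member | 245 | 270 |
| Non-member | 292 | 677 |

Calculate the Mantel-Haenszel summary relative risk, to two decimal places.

RR_MH = Σ(aᵢ·n₀ᵢ/nᵢ) / Σ(cᵢ·n₁ᵢ/nᵢ), with n₁ᵢ = aᵢ+bᵢ (exposed), n₀ᵢ = cᵢ+dᵢ (unexposed), nᵢ = n₁ᵢ+n₀ᵢ.
Stratum 1 (Non-smokers): n₁ = 3137, n₀ = 2283, n = 5420; a·n₀/n = 2563·2283/5420 = 1079.5810; c·n₁/n = 676·3137/5420 = 391.2568
Stratum 2 (Smokers): n₁ = 515, n₀ = 969, n = 1484; a·n₀/n = 245·969/1484 = 159.9764; c·n₁/n = 292·515/1484 = 101.3342
RR_MH = (1079.5810 + 159.9764) / (391.2568 + 101.3342) = 1239.5574 / 492.5911 = 2.51640

2.52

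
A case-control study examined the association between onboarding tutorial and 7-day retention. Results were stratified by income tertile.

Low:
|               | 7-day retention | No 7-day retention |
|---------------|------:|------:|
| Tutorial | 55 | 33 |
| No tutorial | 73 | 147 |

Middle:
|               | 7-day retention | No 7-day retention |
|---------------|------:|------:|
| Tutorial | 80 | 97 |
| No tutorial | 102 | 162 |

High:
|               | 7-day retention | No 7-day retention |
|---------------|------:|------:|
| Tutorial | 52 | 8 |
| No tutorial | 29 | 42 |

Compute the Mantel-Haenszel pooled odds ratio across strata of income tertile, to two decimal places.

2.26

OR_MH = Σ(aᵢdᵢ/nᵢ) / Σ(bᵢcᵢ/nᵢ), where nᵢ is the stratum total.
Stratum 1 (Low): n = 308; a·d/n = 55·147/308 = 26.2500; b·c/n = 33·73/308 = 7.8214
Stratum 2 (Middle): n = 441; a·d/n = 80·162/441 = 29.3878; b·c/n = 97·102/441 = 22.4354
Stratum 3 (High): n = 131; a·d/n = 52·42/131 = 16.6718; b·c/n = 8·29/131 = 1.7710
OR_MH = (26.2500 + 29.3878 + 16.6718) / (7.8214 + 22.4354 + 1.7710) = 72.3095 / 32.0278 = 2.25771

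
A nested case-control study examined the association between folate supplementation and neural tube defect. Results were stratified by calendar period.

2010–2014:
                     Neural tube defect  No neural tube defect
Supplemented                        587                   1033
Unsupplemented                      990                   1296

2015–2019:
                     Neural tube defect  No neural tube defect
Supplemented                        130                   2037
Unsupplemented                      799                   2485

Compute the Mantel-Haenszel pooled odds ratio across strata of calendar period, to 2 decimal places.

OR_MH = Σ(aᵢdᵢ/nᵢ) / Σ(bᵢcᵢ/nᵢ), where nᵢ is the stratum total.
Stratum 1 (2010–2014): n = 3906; a·d/n = 587·1296/3906 = 194.7650; b·c/n = 1033·990/3906 = 261.8203
Stratum 2 (2015–2019): n = 5451; a·d/n = 130·2485/5451 = 59.2644; b·c/n = 2037·799/5451 = 298.5806
OR_MH = (194.7650 + 59.2644) / (261.8203 + 298.5806) = 254.0293 / 560.4009 = 0.45330

0.45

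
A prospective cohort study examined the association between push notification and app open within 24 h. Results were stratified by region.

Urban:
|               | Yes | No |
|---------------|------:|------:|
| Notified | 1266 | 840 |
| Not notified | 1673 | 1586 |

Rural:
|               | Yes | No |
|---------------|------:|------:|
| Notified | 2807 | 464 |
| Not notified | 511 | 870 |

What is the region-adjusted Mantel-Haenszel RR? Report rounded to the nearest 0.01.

RR_MH = Σ(aᵢ·n₀ᵢ/nᵢ) / Σ(cᵢ·n₁ᵢ/nᵢ), with n₁ᵢ = aᵢ+bᵢ (exposed), n₀ᵢ = cᵢ+dᵢ (unexposed), nᵢ = n₁ᵢ+n₀ᵢ.
Stratum 1 (Urban): n₁ = 2106, n₀ = 3259, n = 5365; a·n₀/n = 1266·3259/5365 = 769.0390; c·n₁/n = 1673·2106/5365 = 656.7266
Stratum 2 (Rural): n₁ = 3271, n₀ = 1381, n = 4652; a·n₀/n = 2807·1381/4652 = 833.2904; c·n₁/n = 511·3271/4652 = 359.3037
RR_MH = (769.0390 + 833.2904) / (656.7266 + 359.3037) = 1602.3294 / 1016.0303 = 1.57705

1.58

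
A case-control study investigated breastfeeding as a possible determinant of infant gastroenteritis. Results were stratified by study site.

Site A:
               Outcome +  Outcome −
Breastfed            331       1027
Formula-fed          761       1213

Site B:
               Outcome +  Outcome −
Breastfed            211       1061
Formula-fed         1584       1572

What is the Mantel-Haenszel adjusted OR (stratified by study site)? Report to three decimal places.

OR_MH = Σ(aᵢdᵢ/nᵢ) / Σ(bᵢcᵢ/nᵢ), where nᵢ is the stratum total.
Stratum 1 (Site A): n = 3332; a·d/n = 331·1213/3332 = 120.4991; b·c/n = 1027·761/3332 = 234.5579
Stratum 2 (Site B): n = 4428; a·d/n = 211·1572/4428 = 74.9079; b·c/n = 1061·1584/4428 = 379.5447
OR_MH = (120.4991 + 74.9079) / (234.5579 + 379.5447) = 195.4070 / 614.1026 = 0.31820

0.318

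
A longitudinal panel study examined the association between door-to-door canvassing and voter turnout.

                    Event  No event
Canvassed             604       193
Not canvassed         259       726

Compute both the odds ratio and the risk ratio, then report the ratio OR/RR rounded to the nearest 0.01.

3.04

Cells: a = 604, b = 193, c = 259, d = 726.
OR = (604·726)/(193·259) = 438504/49987 = 8.77236
Risk in exposed = 604/797 = 0.75784; risk in unexposed = 259/985 = 0.26294; RR = 2.88214
OR/RR = 8.77236 / 2.88214 = 3.04370
The outcome is not rare, so the OR lies further from 1 than the RR.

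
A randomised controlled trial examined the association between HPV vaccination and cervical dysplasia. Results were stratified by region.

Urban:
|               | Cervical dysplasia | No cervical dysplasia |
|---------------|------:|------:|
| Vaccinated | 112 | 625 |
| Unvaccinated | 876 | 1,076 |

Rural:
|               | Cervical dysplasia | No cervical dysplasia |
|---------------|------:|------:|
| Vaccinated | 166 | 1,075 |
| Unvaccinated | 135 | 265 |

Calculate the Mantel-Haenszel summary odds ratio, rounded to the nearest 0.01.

OR_MH = Σ(aᵢdᵢ/nᵢ) / Σ(bᵢcᵢ/nᵢ), where nᵢ is the stratum total.
Stratum 1 (Urban): n = 2689; a·d/n = 112·1076/2689 = 44.8167; b·c/n = 625·876/2689 = 203.6073
Stratum 2 (Rural): n = 1641; a·d/n = 166·265/1641 = 26.8068; b·c/n = 1075·135/1641 = 88.4369
OR_MH = (44.8167 + 26.8068) / (203.6073 + 88.4369) = 71.6235 / 292.0442 = 0.24525

0.25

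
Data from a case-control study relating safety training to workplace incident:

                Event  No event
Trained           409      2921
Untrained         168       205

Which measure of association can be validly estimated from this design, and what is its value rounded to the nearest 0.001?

0.171

Cells: a = 409, b = 2921, c = 168, d = 205.
This is a case-control study: participants were sampled on outcome status, so risks in the source population cannot be estimated directly — relative risk is not valid here. The odds ratio is the appropriate measure.
OR = (a·d)/(b·c) = (409 × 205) / (2921 × 168) = 83845 / 490728 = 0.17086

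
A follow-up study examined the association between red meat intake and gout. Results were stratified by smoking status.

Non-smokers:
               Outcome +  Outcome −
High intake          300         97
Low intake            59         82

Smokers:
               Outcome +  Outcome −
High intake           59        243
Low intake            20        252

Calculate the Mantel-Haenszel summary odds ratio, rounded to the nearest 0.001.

OR_MH = Σ(aᵢdᵢ/nᵢ) / Σ(bᵢcᵢ/nᵢ), where nᵢ is the stratum total.
Stratum 1 (Non-smokers): n = 538; a·d/n = 300·82/538 = 45.7249; b·c/n = 97·59/538 = 10.6375
Stratum 2 (Smokers): n = 574; a·d/n = 59·252/574 = 25.9024; b·c/n = 243·20/574 = 8.4669
OR_MH = (45.7249 + 25.9024) / (10.6375 + 8.4669) = 71.6273 / 19.1044 = 3.74925

3.749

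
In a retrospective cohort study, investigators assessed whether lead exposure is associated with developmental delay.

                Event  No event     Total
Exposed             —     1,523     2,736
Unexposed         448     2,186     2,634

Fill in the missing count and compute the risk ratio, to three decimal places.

The missing cell is in the exposed row: 2736 − 1523 = 1213.
So a = 1213, b = 1523, c = 448, d = 2186.
RR = [a/(a+b)] / [c/(c+d)] = (1213/2736) / (448/2634) = 0.44335/0.17008 = 2.60665

2.607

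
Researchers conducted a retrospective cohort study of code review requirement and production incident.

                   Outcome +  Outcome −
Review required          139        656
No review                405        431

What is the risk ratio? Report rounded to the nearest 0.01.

Cells: a = 139, b = 656, c = 405, d = 431.
Risk in exposed = 139/795 = 0.17484; risk in unexposed = 405/836 = 0.48445.
RR = 0.17484 / 0.48445 = 0.36091
The risk is 64% lower among the exposed than among the unexposed.

0.36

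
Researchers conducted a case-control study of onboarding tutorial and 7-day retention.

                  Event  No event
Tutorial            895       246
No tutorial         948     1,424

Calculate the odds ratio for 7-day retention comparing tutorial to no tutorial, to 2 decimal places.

5.46

Cells: a = 895, b = 246, c = 948, d = 1424.
OR = (a·d)/(b·c) = (895 × 1424) / (246 × 948) = 1274480 / 233208 = 5.46499
The odds of 7-day retention are about 5.46 times as high in the tutorial group.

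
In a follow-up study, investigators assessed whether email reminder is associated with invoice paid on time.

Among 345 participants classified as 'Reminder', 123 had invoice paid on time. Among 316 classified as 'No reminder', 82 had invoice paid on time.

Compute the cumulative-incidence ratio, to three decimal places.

1.374

From the description: a = 123, b = 222, c = 82, d = 234.
Risk in exposed = 123/345 = 0.35652; risk in unexposed = 82/316 = 0.25949.
RR = 0.35652 / 0.25949 = 1.37391
The risk among the exposed is 1.37 times that among the unexposed.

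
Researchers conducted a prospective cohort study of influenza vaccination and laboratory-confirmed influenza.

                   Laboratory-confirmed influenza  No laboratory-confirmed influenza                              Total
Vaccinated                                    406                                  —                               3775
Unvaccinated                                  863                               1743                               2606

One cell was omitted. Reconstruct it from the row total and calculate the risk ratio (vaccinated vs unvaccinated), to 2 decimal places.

The missing cell is in the exposed row: 3775 − 406 = 3369.
So a = 406, b = 3369, c = 863, d = 1743.
RR = [a/(a+b)] / [c/(c+d)] = (406/3775) / (863/2606) = 0.10755/0.33116 = 0.32477

0.32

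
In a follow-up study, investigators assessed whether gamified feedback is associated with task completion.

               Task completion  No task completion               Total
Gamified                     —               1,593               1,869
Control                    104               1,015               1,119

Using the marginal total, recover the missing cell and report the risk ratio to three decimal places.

The missing cell is in the exposed row: 1869 − 1593 = 276.
So a = 276, b = 1593, c = 104, d = 1015.
RR = [a/(a+b)] / [c/(c+d)] = (276/1869) / (104/1119) = 0.14767/0.09294 = 1.58890

1.589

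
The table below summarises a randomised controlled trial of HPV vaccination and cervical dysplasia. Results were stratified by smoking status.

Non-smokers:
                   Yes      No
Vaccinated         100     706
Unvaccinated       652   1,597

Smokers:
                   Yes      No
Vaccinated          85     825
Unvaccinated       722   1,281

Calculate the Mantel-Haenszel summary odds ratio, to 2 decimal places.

OR_MH = Σ(aᵢdᵢ/nᵢ) / Σ(bᵢcᵢ/nᵢ), where nᵢ is the stratum total.
Stratum 1 (Non-smokers): n = 3055; a·d/n = 100·1597/3055 = 52.2750; b·c/n = 706·652/3055 = 150.6750
Stratum 2 (Smokers): n = 2913; a·d/n = 85·1281/2913 = 37.3790; b·c/n = 825·722/2913 = 204.4799
OR_MH = (52.2750 + 37.3790) / (150.6750 + 204.4799) = 89.6539 / 355.1549 = 0.25244

0.25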